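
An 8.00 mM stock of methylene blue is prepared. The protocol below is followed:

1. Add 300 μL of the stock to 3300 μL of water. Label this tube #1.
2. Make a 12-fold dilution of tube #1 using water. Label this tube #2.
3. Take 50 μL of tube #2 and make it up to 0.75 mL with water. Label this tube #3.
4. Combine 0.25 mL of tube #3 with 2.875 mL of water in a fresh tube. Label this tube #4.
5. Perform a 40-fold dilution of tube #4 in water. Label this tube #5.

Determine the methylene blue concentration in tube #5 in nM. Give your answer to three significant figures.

Step 1: 300 μL + 3300 μL = 3600 μL total → factor 3600/300 = 12
Step 2: 12-fold → factor 12
Step 3: 50 μL brought to 0.75 mL → factor 750/50 = 15
Step 4: 0.25 mL + 2.875 mL = 3.125 mL total → factor 3.125/0.25 = 12.5
Step 5: 40-fold → factor 40
Overall dilution factor = 12 × 12 × 15 × 12.5 × 40 = 1.08 × 10^6
Final = 8.00 mM / 1.08 × 10^6 = 7.407 × 10^-6 mM = 7.41 nM

7.41 nM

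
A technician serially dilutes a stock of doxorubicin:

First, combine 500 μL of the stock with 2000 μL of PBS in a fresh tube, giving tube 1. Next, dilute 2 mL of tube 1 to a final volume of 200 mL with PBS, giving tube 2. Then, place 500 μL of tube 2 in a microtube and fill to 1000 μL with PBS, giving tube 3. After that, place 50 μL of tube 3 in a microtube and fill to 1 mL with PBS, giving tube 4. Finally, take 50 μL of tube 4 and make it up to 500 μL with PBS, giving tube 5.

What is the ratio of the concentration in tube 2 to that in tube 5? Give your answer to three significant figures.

400

Step 1: 500 μL + 2000 μL = 2500 μL total → factor 2500/500 = 5
Step 2: 2 mL brought to 200 mL → factor 200/2 = 100
Step 3: 500 μL brought to 1000 μL → factor 1000/500 = 2
Step 4: 50 μL brought to 1 mL → factor 1000/50 = 20
Step 5: 50 μL brought to 500 μL → factor 500/50 = 10
Dilution factor to tube 2 = 500; to tube 5 = 2 × 10^5
[tube 2]/[tube 5] = (factor to tube 5)/(factor to tube 2) = 2 × 10^5/500 = 400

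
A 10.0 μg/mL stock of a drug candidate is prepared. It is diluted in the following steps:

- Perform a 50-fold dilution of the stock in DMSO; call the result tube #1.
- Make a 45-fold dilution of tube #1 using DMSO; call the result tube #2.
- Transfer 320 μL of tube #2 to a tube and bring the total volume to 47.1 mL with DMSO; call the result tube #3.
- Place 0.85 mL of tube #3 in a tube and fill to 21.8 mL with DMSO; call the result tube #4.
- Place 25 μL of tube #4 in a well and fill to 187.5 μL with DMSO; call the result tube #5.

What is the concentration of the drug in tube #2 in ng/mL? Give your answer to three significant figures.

4.44 ng/mL

Step 1: 50-fold → factor 50
Step 2: 45-fold → factor 45
Dilution factor through tube #2 = 50 × 45 = 2250
[tube #2] = 10.0 μg/mL / 2250 = 0.004444 μg/mL = 4.44 ng/mL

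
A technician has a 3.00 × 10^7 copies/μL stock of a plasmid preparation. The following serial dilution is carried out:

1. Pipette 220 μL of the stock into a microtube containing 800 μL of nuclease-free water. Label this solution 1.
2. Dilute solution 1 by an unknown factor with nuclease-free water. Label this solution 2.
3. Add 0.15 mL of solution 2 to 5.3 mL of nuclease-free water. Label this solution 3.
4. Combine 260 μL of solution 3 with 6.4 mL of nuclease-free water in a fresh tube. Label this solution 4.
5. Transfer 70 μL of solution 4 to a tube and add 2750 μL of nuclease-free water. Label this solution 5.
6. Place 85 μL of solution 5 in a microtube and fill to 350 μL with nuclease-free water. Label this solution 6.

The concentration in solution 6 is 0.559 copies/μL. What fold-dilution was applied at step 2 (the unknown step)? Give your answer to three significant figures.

Step 1: 220 μL + 800 μL = 1020 μL total → factor 1020/220 = 4.6364
Step 2: unknown factor x
Step 3: 0.15 mL + 5.3 mL = 5.45 mL total → factor 5.45/0.15 = 36.333
Step 4: 260 μL + 6.4 mL = 6660 μL total → factor 6660/260 = 25.615
Step 5: 70 μL + 2750 μL = 2820 μL total → factor 2820/70 = 40.286
Step 6: 85 μL brought to 350 μL → factor 350/85 = 4.1176
Product of known-step factors = 7.1579 × 10^5
Overall factor = 3.00 × 10^7 copies/μL / (0.559 copies/μL) = 5.3667 × 10^7
x = 5.3667 × 10^7 / 7.1579 × 10^5 = 75.0

75.0-fold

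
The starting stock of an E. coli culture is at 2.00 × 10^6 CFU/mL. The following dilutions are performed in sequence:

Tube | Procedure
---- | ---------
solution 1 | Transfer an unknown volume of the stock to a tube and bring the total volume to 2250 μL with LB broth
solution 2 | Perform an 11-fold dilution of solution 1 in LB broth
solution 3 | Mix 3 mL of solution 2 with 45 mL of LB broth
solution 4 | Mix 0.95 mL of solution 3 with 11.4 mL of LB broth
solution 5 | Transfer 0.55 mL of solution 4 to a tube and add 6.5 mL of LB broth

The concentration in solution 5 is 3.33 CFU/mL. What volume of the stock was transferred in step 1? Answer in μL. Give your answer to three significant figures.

110 μL

Step 1: v brought to 2250 μL → factor = 2250 μL/v
Step 2: 11-fold → factor 11
Step 3: 3 mL + 45 mL = 48 mL total → factor 48/3 = 16
Step 4: 0.95 mL + 11.4 mL = 12.35 mL total → factor 12.35/0.95 = 13
Step 5: 0.55 mL + 6.5 mL = 7.05 mL total → factor 7.05/0.55 = 12.818
Product of known-step factors = 29328
Overall factor = 2.00 × 10^6 CFU/mL / (3.33 CFU/mL) = 6.006 × 10^5
Step-1 factor = 6.006 × 10^5 / 29328 = 20.479
v = 2250 μL / 20.479 = 110 μL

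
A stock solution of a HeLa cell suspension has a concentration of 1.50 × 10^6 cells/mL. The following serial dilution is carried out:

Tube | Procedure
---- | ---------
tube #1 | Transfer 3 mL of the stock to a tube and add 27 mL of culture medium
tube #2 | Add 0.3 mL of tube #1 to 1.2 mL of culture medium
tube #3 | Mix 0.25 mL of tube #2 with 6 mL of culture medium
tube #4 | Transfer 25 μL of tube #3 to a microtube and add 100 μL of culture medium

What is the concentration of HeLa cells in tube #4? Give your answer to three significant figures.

Step 1: 3 mL + 27 mL = 30 mL total → factor 30/3 = 10
Step 2: 0.3 mL + 1.2 mL = 1.5 mL total → factor 1.5/0.3 = 5
Step 3: 0.25 mL + 6 mL = 6.25 mL total → factor 6.25/0.25 = 25
Step 4: 25 μL + 100 μL = 125 μL total → factor 125/25 = 5
Overall dilution factor = 10 × 5 × 25 × 5 = 6250
Final = 1.50 × 10^6 cells/mL / 6250 = 240 cells/mL

240 cells/mL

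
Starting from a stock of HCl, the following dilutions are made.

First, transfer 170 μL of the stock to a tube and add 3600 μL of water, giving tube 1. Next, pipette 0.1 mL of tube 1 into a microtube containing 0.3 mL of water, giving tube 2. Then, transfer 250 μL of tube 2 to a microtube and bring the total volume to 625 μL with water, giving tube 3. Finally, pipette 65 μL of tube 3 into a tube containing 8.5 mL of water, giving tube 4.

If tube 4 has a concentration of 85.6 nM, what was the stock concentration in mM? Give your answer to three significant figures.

Step 1: 170 μL + 3600 μL = 3770 μL total → factor 3770/170 = 22.176
Step 2: 0.1 mL + 0.3 mL = 0.4 mL total → factor 0.4/0.1 = 4
Step 3: 250 μL brought to 625 μL → factor 625/250 = 2.5
Step 4: 65 μL + 8.5 mL = 8565 μL total → factor 8565/65 = 131.77
Overall dilution factor = 22.176 × 4 × 2.5 × 131.77 = 29222
Stock = 85.6 nM × 29222 = 2.501 × 10^6 nM = 2.50 mM

2.50 mM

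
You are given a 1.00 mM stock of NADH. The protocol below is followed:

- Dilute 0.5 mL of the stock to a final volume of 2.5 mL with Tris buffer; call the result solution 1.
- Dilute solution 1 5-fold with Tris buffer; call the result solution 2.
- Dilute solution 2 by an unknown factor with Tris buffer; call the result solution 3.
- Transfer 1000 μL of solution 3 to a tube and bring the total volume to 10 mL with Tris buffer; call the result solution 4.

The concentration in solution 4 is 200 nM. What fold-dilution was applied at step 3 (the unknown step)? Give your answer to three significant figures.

20.0-fold

Step 1: 0.5 mL brought to 2.5 mL → factor 2.5/0.5 = 5
Step 2: 5-fold → factor 5
Step 3: unknown factor x
Step 4: 1000 μL brought to 10 mL → factor 10000/1000 = 10
Product of known-step factors = 250
Overall factor = 1.00 mM / (200 nM) = 5000
x = 5000 / 250 = 20.0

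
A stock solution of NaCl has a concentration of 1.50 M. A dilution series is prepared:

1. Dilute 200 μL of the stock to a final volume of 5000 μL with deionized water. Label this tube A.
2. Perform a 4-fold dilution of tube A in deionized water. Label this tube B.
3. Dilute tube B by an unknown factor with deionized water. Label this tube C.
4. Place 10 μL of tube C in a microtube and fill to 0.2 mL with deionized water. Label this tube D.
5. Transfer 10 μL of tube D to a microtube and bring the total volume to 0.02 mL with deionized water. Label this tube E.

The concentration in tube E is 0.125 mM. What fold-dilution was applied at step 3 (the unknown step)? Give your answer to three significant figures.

Step 1: 200 μL brought to 5000 μL → factor 5000/200 = 25
Step 2: 4-fold → factor 4
Step 3: unknown factor x
Step 4: 10 μL brought to 0.2 mL → factor 200/10 = 20
Step 5: 10 μL brought to 0.02 mL → factor 20/10 = 2
Product of known-step factors = 4000
Overall factor = 1.50 M / (0.125 mM) = 12000
x = 12000 / 4000 = 3.00

3.00-fold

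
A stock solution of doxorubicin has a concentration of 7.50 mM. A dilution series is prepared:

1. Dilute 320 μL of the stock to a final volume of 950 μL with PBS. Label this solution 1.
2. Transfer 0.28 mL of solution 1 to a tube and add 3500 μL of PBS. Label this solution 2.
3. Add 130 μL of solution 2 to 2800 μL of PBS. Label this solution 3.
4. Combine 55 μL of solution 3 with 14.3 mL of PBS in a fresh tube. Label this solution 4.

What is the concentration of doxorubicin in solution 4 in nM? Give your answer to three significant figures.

31.8 nM

Step 1: 320 μL brought to 950 μL → factor 950/320 = 2.9688
Step 2: 0.28 mL + 3500 μL = 3.78 mL total → factor 3.78/0.28 = 13.5
Step 3: 130 μL + 2800 μL = 2930 μL total → factor 2930/130 = 22.538
Step 4: 55 μL + 14.3 mL = 14355 μL total → factor 14355/55 = 261
Overall dilution factor = 2.9688 × 13.5 × 22.538 × 261 = 2.3576 × 10^5
Final = 7.50 mM / 2.3576 × 10^5 = 3.181 × 10^-5 mM = 31.8 nM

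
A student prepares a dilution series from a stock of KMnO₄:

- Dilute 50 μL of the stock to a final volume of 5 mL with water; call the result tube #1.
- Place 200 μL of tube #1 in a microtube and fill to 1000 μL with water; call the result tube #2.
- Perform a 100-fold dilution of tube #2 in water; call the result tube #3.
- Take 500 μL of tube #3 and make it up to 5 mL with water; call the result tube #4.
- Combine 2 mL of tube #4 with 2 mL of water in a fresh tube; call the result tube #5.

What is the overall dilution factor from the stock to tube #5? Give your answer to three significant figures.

Step 1: 50 μL brought to 5 mL → factor 5000/50 = 100
Step 2: 200 μL brought to 1000 μL → factor 1000/200 = 5
Step 3: 100-fold → factor 100
Step 4: 500 μL brought to 5 mL → factor 5000/500 = 10
Step 5: 2 mL + 2 mL = 4 mL total → factor 4/2 = 2
Overall dilution factor = 100 × 5 × 100 × 10 × 2 = 1 × 10^6

1.00 × 10^6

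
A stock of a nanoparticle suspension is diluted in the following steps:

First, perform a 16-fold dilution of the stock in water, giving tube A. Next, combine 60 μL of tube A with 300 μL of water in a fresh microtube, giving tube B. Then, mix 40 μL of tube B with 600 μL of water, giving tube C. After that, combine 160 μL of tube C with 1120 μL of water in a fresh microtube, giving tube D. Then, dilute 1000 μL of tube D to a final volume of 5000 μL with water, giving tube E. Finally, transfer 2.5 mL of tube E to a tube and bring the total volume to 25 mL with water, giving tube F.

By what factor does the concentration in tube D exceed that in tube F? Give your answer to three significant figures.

Step 1: 16-fold → factor 16
Step 2: 60 μL + 300 μL = 360 μL total → factor 360/60 = 6
Step 3: 40 μL + 600 μL = 640 μL total → factor 640/40 = 16
Step 4: 160 μL + 1120 μL = 1280 μL total → factor 1280/160 = 8
Step 5: 1000 μL brought to 5000 μL → factor 5000/1000 = 5
Step 6: 2.5 mL brought to 25 mL → factor 25/2.5 = 10
Dilution factor to tube D = 12288; to tube F = 6.144 × 10^5
[tube D]/[tube F] = (factor to tube F)/(factor to tube D) = 6.144 × 10^5/12288 = 50.0

50.0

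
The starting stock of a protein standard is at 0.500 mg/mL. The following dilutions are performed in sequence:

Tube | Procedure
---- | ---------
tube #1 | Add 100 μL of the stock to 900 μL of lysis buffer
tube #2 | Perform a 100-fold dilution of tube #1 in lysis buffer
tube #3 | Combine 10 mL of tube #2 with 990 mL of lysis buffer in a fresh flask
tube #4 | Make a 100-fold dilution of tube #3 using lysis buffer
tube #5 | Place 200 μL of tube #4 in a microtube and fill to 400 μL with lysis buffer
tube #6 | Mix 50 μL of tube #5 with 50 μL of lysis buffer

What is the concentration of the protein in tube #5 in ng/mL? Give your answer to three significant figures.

Step 1: 100 μL + 900 μL = 1000 μL total → factor 1000/100 = 10
Step 2: 100-fold → factor 100
Step 3: 10 mL + 990 mL = 1000 mL total → factor 1000/10 = 100
Step 4: 100-fold → factor 100
Step 5: 200 μL brought to 400 μL → factor 400/200 = 2
Dilution factor through tube #5 = 10 × 100 × 100 × 100 × 2 = 2 × 10^7
[tube #5] = 0.500 mg/mL / 2 × 10^7 = 2.500 × 10^-8 mg/mL = 0.0250 ng/mL

0.0250 ng/mL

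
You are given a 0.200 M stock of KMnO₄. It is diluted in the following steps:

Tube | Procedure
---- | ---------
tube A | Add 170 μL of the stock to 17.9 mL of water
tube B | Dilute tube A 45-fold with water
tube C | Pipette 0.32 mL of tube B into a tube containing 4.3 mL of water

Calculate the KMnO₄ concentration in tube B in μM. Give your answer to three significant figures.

41.8 μM

Step 1: 170 μL + 17.9 mL = 18070 μL total → factor 18070/170 = 106.29
Step 2: 45-fold → factor 45
Dilution factor through tube B = 106.29 × 45 = 4783.2
[tube B] = 0.200 M / 4783.2 = 4.181 × 10^-5 M = 41.8 μM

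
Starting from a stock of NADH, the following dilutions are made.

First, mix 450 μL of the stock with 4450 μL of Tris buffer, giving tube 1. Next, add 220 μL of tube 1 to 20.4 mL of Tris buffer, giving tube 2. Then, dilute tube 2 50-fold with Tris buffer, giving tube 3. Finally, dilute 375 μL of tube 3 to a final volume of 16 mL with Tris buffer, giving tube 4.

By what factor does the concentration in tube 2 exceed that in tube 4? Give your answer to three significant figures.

2.13 × 10^3

Step 1: 450 μL + 4450 μL = 4900 μL total → factor 4900/450 = 10.889
Step 2: 220 μL + 20.4 mL = 20620 μL total → factor 20620/220 = 93.727
Step 3: 50-fold → factor 50
Step 4: 375 μL brought to 16 mL → factor 16000/375 = 42.667
Dilution factor to tube 2 = 1020.6; to tube 4 = 2.1772 × 10^6
[tube 2]/[tube 4] = (factor to tube 4)/(factor to tube 2) = 2.1772 × 10^6/1020.6 = 2.13 × 10^3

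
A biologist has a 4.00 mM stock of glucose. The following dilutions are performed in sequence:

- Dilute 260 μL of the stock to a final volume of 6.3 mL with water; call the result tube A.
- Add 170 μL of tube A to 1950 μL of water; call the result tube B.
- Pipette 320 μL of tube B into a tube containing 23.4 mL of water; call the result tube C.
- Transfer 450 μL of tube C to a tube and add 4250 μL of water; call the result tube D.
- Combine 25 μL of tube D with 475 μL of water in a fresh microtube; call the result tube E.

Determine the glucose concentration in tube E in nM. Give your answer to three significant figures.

Step 1: 260 μL brought to 6.3 mL → factor 6300/260 = 24.231
Step 2: 170 μL + 1950 μL = 2120 μL total → factor 2120/170 = 12.471
Step 3: 320 μL + 23.4 mL = 23720 μL total → factor 23720/320 = 74.125
Step 4: 450 μL + 4250 μL = 4700 μL total → factor 4700/450 = 10.444
Step 5: 25 μL + 475 μL = 500 μL total → factor 500/25 = 20
Overall dilution factor = 24.231 × 12.471 × 74.125 × 10.444 × 20 = 4.6788 × 10^6
Final = 4.00 mM / 4.6788 × 10^6 = 8.549 × 10^-7 mM = 0.855 nM

0.855 nM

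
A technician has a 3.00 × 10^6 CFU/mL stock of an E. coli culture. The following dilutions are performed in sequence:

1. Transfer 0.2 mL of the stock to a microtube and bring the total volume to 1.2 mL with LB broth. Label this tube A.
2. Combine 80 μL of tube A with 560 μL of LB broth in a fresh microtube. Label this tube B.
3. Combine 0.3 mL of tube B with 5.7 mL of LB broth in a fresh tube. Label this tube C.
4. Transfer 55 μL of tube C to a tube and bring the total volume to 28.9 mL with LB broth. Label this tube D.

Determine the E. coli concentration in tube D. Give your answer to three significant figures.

5.95 CFU/mL

Step 1: 0.2 mL brought to 1.2 mL → factor 1.2/0.2 = 6
Step 2: 80 μL + 560 μL = 640 μL total → factor 640/80 = 8
Step 3: 0.3 mL + 5.7 mL = 6 mL total → factor 6/0.3 = 20
Step 4: 55 μL brought to 28.9 mL → factor 28900/55 = 525.45
Overall dilution factor = 6 × 8 × 20 × 525.45 = 5.0444 × 10^5
Final = 3.00 × 10^6 CFU/mL / 5.0444 × 10^5 = 5.95 CFU/mL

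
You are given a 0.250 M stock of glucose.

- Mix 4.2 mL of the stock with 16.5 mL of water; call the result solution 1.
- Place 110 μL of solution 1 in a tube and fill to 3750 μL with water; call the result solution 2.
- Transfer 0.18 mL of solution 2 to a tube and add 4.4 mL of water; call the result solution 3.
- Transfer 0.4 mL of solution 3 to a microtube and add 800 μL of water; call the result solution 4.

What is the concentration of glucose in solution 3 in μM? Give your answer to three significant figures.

58.5 μM

Step 1: 4.2 mL + 16.5 mL = 20.7 mL total → factor 20.7/4.2 = 4.9286
Step 2: 110 μL brought to 3750 μL → factor 3750/110 = 34.091
Step 3: 0.18 mL + 4.4 mL = 4.58 mL total → factor 4.58/0.18 = 25.444
Dilution factor through solution 3 = 4.9286 × 34.091 × 25.444 = 4275.2
[solution 3] = 0.250 M / 4275.2 = 5.848 × 10^-5 M = 58.5 μM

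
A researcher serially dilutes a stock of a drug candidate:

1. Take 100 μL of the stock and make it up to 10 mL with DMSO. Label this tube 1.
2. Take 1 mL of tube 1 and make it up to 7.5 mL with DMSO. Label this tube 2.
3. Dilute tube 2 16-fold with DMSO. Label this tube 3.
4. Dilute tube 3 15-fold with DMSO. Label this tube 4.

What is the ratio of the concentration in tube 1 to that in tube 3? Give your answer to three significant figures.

120

Step 1: 100 μL brought to 10 mL → factor 10000/100 = 100
Step 2: 1 mL brought to 7.5 mL → factor 7.5/1 = 7.5
Step 3: 16-fold → factor 16
Dilution factor to tube 1 = 100; to tube 3 = 12000
[tube 1]/[tube 3] = (factor to tube 3)/(factor to tube 1) = 12000/100 = 120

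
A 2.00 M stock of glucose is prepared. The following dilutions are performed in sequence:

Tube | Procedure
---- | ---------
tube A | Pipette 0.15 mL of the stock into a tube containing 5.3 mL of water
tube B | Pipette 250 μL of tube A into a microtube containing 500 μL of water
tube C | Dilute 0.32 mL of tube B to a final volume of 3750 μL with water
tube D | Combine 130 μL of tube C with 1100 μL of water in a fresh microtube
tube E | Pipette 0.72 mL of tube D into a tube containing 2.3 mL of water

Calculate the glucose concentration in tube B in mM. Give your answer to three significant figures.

Step 1: 0.15 mL + 5.3 mL = 5.45 mL total → factor 5.45/0.15 = 36.333
Step 2: 250 μL + 500 μL = 750 μL total → factor 750/250 = 3
Dilution factor through tube B = 36.333 × 3 = 109
[tube B] = 2.00 M / 109 = 0.01835 M = 18.3 mM

18.3 mM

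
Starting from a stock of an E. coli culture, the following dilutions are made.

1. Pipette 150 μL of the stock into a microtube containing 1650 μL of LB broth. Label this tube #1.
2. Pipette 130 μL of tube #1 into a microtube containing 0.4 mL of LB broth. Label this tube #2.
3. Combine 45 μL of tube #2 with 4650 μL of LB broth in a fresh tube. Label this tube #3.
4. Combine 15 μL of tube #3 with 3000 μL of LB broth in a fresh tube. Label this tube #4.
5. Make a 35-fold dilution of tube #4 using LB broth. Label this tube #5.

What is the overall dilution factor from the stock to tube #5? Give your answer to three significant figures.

Step 1: 150 μL + 1650 μL = 1800 μL total → factor 1800/150 = 12
Step 2: 130 μL + 0.4 mL = 530 μL total → factor 530/130 = 4.0769
Step 3: 45 μL + 4650 μL = 4695 μL total → factor 4695/45 = 104.33
Step 4: 15 μL + 3000 μL = 3015 μL total → factor 3015/15 = 201
Step 5: 35-fold → factor 35
Overall dilution factor = 12 × 4.0769 × 104.33 × 201 × 35 = 3.5909 × 10^7

3.59 × 10^7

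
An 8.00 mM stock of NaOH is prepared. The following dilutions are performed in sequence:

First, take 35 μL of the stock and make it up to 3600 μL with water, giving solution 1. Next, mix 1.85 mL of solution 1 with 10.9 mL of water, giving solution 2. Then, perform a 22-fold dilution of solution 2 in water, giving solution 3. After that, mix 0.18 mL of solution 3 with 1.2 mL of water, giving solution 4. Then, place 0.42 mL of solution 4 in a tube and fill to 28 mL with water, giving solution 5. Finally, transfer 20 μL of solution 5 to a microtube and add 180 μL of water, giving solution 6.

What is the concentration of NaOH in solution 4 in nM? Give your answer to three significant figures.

66.9 nM

Step 1: 35 μL brought to 3600 μL → factor 3600/35 = 102.86
Step 2: 1.85 mL + 10.9 mL = 12.75 mL total → factor 12.75/1.85 = 6.8919
Step 3: 22-fold → factor 22
Step 4: 0.18 mL + 1.2 mL = 1.38 mL total → factor 1.38/0.18 = 7.6667
Dilution factor through solution 4 = 102.86 × 6.8919 × 22 × 7.6667 = 1.1956 × 10^5
[solution 4] = 8.00 mM / 1.1956 × 10^5 = 6.691 × 10^-5 mM = 66.9 nM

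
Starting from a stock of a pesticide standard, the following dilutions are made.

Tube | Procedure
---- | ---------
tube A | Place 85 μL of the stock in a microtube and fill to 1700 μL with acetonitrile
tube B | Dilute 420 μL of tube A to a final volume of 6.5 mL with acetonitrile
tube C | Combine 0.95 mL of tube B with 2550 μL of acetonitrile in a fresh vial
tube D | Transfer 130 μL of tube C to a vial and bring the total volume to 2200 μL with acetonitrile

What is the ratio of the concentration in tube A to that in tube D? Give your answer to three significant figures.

965

Step 1: 85 μL brought to 1700 μL → factor 1700/85 = 20
Step 2: 420 μL brought to 6.5 mL → factor 6500/420 = 15.476
Step 3: 0.95 mL + 2550 μL = 3.5 mL total → factor 3.5/0.95 = 3.6842
Step 4: 130 μL brought to 2200 μL → factor 2200/130 = 16.923
Dilution factor to tube A = 20; to tube D = 19298
[tube A]/[tube D] = (factor to tube D)/(factor to tube A) = 19298/20 = 965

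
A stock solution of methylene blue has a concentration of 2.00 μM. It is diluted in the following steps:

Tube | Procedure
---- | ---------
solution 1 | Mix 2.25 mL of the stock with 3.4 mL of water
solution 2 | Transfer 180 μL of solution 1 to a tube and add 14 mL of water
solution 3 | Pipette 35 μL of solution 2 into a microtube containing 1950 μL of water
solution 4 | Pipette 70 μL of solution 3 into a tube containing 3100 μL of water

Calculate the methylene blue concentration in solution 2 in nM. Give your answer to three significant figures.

Step 1: 2.25 mL + 3.4 mL = 5.65 mL total → factor 5.65/2.25 = 2.5111
Step 2: 180 μL + 14 mL = 14180 μL total → factor 14180/180 = 78.778
Dilution factor through solution 2 = 2.5111 × 78.778 = 197.82
[solution 2] = 2.00 μM / 197.82 = 0.01011 μM = 10.1 nM

10.1 nM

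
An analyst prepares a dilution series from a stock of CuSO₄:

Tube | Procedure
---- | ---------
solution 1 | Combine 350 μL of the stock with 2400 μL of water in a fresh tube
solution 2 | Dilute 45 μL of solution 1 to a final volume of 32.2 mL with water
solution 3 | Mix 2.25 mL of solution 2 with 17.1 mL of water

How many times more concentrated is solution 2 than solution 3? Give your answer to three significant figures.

Step 1: 350 μL + 2400 μL = 2750 μL total → factor 2750/350 = 7.8571
Step 2: 45 μL brought to 32.2 mL → factor 32200/45 = 715.56
Step 3: 2.25 mL + 17.1 mL = 19.35 mL total → factor 19.35/2.25 = 8.6
Dilution factor to solution 2 = 5622.2; to solution 3 = 48351
[solution 2]/[solution 3] = (factor to solution 3)/(factor to solution 2) = 48351/5622.2 = 8.60

8.60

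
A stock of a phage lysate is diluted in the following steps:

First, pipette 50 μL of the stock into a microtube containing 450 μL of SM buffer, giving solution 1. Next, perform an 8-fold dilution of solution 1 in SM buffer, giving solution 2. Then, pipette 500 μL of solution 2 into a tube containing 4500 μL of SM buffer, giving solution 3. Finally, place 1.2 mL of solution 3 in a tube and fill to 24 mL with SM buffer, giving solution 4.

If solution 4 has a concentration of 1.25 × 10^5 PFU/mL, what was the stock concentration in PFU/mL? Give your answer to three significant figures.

Step 1: 50 μL + 450 μL = 500 μL total → factor 500/50 = 10
Step 2: 8-fold → factor 8
Step 3: 500 μL + 4500 μL = 5000 μL total → factor 5000/500 = 10
Step 4: 1.2 mL brought to 24 mL → factor 24/1.2 = 20
Overall dilution factor = 10 × 8 × 10 × 20 = 16000
Stock = 1.25 × 10^5 PFU/mL × 16000 = 2.00 × 10^9 PFU/mL

2.00 × 10^9 PFU/mL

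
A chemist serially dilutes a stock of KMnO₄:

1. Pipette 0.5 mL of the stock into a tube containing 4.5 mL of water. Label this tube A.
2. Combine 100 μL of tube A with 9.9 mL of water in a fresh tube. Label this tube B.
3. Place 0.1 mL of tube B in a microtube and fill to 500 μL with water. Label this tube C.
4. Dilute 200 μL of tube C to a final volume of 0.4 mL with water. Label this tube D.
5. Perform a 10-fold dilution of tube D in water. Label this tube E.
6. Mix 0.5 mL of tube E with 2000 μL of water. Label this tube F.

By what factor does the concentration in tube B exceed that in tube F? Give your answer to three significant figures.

Step 1: 0.5 mL + 4.5 mL = 5 mL total → factor 5/0.5 = 10
Step 2: 100 μL + 9.9 mL = 10000 μL total → factor 10000/100 = 100
Step 3: 0.1 mL brought to 500 μL → factor 0.5/0.1 = 5
Step 4: 200 μL brought to 0.4 mL → factor 400/200 = 2
Step 5: 10-fold → factor 10
Step 6: 0.5 mL + 2000 μL = 2.5 mL total → factor 2.5/0.5 = 5
Dilution factor to tube B = 1000; to tube F = 5 × 10^5
[tube B]/[tube F] = (factor to tube F)/(factor to tube B) = 5 × 10^5/1000 = 500

500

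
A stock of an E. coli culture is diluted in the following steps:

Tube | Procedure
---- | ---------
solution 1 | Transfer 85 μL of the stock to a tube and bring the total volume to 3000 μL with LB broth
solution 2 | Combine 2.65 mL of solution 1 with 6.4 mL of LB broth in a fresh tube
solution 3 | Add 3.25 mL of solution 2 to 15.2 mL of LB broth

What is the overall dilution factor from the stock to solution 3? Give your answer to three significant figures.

684

Step 1: 85 μL brought to 3000 μL → factor 3000/85 = 35.294
Step 2: 2.65 mL + 6.4 mL = 9.05 mL total → factor 9.05/2.65 = 3.4151
Step 3: 3.25 mL + 15.2 mL = 18.45 mL total → factor 18.45/3.25 = 5.6769
Overall dilution factor = 35.294 × 3.4151 × 5.6769 = 684.26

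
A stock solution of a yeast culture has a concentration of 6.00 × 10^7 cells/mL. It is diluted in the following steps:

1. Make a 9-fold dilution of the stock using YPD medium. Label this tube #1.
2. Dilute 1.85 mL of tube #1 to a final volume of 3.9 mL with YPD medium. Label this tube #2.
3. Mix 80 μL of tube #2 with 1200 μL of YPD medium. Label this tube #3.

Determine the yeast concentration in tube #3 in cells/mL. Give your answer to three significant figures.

Step 1: 9-fold → factor 9
Step 2: 1.85 mL brought to 3.9 mL → factor 3.9/1.85 = 2.1081
Step 3: 80 μL + 1200 μL = 1280 μL total → factor 1280/80 = 16
Overall dilution factor = 9 × 2.1081 × 16 = 303.57
Final = 6.00 × 10^7 cells/mL / 303.57 = 1.98 × 10^5 cells/mL

1.98 × 10^5 cells/mL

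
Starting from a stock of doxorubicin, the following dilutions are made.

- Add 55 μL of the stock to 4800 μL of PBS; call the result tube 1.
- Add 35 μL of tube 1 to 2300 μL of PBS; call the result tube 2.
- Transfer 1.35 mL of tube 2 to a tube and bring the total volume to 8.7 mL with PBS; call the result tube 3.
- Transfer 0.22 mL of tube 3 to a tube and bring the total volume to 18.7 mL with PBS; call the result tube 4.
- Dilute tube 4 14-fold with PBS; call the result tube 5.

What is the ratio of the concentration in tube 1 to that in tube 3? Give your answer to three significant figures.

Step 1: 55 μL + 4800 μL = 4855 μL total → factor 4855/55 = 88.273
Step 2: 35 μL + 2300 μL = 2335 μL total → factor 2335/35 = 66.714
Step 3: 1.35 mL brought to 8.7 mL → factor 8.7/1.35 = 6.4444
Dilution factor to tube 1 = 88.273; to tube 3 = 37952
[tube 1]/[tube 3] = (factor to tube 3)/(factor to tube 1) = 37952/88.273 = 430

430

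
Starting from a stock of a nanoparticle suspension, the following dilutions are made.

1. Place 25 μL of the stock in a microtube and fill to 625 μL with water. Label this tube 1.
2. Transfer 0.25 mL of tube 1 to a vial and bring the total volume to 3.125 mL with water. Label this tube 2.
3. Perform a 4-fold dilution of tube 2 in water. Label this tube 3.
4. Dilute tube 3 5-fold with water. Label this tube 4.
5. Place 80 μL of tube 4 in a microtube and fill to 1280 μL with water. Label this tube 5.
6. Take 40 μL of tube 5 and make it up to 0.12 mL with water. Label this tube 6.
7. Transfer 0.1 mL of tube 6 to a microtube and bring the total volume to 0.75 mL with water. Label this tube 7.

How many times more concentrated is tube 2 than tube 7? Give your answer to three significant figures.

Step 1: 25 μL brought to 625 μL → factor 625/25 = 25
Step 2: 0.25 mL brought to 3.125 mL → factor 3.125/0.25 = 12.5
Step 3: 4-fold → factor 4
Step 4: 5-fold → factor 5
Step 5: 80 μL brought to 1280 μL → factor 1280/80 = 16
Step 6: 40 μL brought to 0.12 mL → factor 120/40 = 3
Step 7: 0.1 mL brought to 0.75 mL → factor 0.75/0.1 = 7.5
Dilution factor to tube 2 = 312.5; to tube 7 = 2.25 × 10^6
[tube 2]/[tube 7] = (factor to tube 7)/(factor to tube 2) = 2.25 × 10^6/312.5 = 7.20 × 10^3

7.20 × 10^3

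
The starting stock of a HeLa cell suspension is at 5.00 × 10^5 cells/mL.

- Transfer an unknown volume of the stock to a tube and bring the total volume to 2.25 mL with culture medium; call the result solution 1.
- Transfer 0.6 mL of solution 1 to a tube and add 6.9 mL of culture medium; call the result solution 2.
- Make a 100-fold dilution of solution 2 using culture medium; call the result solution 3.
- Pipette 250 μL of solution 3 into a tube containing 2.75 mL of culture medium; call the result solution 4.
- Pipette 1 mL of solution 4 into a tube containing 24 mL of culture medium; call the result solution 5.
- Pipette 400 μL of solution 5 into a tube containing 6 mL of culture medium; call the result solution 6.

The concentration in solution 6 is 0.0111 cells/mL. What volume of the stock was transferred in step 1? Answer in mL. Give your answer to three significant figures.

0.300 mL

Step 1: v brought to 2.25 mL → factor = 2.25 mL/v
Step 2: 0.6 mL + 6.9 mL = 7.5 mL total → factor 7.5/0.6 = 12.5
Step 3: 100-fold → factor 100
Step 4: 250 μL + 2.75 mL = 3000 μL total → factor 3000/250 = 12
Step 5: 1 mL + 24 mL = 25 mL total → factor 25/1 = 25
Step 6: 400 μL + 6 mL = 6400 μL total → factor 6400/400 = 16
Product of known-step factors = 6 × 10^6
Overall factor = 5.00 × 10^5 cells/mL / (0.0111 cells/mL) = 4.5045 × 10^7
Step-1 factor = 4.5045 × 10^7 / 6 × 10^6 = 7.5075
v = 2.25 mL / 7.5075 = 0.300 mL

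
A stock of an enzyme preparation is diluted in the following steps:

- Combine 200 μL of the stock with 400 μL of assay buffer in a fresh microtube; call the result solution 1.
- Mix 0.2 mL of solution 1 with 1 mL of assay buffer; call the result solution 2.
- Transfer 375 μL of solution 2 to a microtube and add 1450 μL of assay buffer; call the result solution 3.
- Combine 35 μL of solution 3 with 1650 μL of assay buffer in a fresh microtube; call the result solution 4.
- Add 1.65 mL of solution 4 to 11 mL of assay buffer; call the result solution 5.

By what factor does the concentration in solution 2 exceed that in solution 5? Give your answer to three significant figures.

1.80 × 10^3

Step 1: 200 μL + 400 μL = 600 μL total → factor 600/200 = 3
Step 2: 0.2 mL + 1 mL = 1.2 mL total → factor 1.2/0.2 = 6
Step 3: 375 μL + 1450 μL = 1825 μL total → factor 1825/375 = 4.8667
Step 4: 35 μL + 1650 μL = 1685 μL total → factor 1685/35 = 48.143
Step 5: 1.65 mL + 11 mL = 12.65 mL total → factor 12.65/1.65 = 7.6667
Dilution factor to solution 2 = 18; to solution 5 = 32333
[solution 2]/[solution 5] = (factor to solution 5)/(factor to solution 2) = 32333/18 = 1.80 × 10^3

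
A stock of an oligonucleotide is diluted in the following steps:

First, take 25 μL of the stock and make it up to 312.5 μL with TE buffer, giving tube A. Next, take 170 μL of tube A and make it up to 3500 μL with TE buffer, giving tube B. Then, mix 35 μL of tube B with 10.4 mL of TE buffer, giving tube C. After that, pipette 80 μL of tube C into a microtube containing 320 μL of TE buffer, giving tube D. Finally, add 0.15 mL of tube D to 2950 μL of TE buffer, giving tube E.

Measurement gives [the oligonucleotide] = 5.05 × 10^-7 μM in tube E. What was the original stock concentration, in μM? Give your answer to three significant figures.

Step 1: 25 μL brought to 312.5 μL → factor 312.5/25 = 12.5
Step 2: 170 μL brought to 3500 μL → factor 3500/170 = 20.588
Step 3: 35 μL + 10.4 mL = 10435 μL total → factor 10435/35 = 298.14
Step 4: 80 μL + 320 μL = 400 μL total → factor 400/80 = 5
Step 5: 0.15 mL + 2950 μL = 3.1 mL total → factor 3.1/0.15 = 20.667
Overall dilution factor = 12.5 × 20.588 × 298.14 × 5 × 20.667 = 7.9286 × 10^6
Stock = 5.05 × 10^-7 μM × 7.9286 × 10^6 = 4.00 μM

4.00 μM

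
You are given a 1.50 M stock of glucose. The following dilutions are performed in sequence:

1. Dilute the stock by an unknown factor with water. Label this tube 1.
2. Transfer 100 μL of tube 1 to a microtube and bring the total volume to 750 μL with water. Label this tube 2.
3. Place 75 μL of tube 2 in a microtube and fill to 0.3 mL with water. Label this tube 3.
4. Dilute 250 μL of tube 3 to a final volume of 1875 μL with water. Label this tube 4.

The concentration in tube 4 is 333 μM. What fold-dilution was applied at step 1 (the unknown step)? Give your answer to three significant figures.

Step 1: unknown factor x
Step 2: 100 μL brought to 750 μL → factor 750/100 = 7.5
Step 3: 75 μL brought to 0.3 mL → factor 300/75 = 4
Step 4: 250 μL brought to 1875 μL → factor 1875/250 = 7.5
Product of known-step factors = 225
Overall factor = 1.50 M / (333 μM) = 4504.5
x = 4504.5 / 225 = 20.0

20.0-fold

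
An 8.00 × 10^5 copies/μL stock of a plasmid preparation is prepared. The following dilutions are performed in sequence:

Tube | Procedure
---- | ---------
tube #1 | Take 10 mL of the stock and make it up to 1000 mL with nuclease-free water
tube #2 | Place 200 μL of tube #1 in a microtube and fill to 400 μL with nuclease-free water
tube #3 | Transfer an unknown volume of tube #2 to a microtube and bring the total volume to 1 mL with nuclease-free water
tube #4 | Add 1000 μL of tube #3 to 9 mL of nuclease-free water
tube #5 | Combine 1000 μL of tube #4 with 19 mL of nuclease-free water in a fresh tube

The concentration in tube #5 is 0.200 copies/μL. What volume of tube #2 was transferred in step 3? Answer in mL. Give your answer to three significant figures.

Step 1: 10 mL brought to 1000 mL → factor 1000/10 = 100
Step 2: 200 μL brought to 400 μL → factor 400/200 = 2
Step 3: v brought to 1 mL → factor = 1 mL/v
Step 4: 1000 μL + 9 mL = 10000 μL total → factor 10000/1000 = 10
Step 5: 1000 μL + 19 mL = 20000 μL total → factor 20000/1000 = 20
Product of known-step factors = 40000
Overall factor = 8.00 × 10^5 copies/μL / (0.200 copies/μL) = 4 × 10^6
Step-3 factor = 4 × 10^6 / 40000 = 100
v = 1 mL / 100 = 0.0100 mL

0.0100 mL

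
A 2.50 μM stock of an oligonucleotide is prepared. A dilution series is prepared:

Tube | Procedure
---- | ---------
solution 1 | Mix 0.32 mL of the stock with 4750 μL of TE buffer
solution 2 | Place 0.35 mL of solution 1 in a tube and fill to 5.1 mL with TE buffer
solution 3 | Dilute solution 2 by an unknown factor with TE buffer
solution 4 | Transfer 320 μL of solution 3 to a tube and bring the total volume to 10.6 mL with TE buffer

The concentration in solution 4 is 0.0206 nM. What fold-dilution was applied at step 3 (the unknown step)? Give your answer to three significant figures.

15.9-fold

Step 1: 0.32 mL + 4750 μL = 5.07 mL total → factor 5.07/0.32 = 15.844
Step 2: 0.35 mL brought to 5.1 mL → factor 5.1/0.35 = 14.571
Step 3: unknown factor x
Step 4: 320 μL brought to 10.6 mL → factor 10600/320 = 33.125
Product of known-step factors = 7647.4
Overall factor = 2.50 μM / (0.0206 nM) = 1.2136 × 10^5
x = 1.2136 × 10^5 / 7647.4 = 15.9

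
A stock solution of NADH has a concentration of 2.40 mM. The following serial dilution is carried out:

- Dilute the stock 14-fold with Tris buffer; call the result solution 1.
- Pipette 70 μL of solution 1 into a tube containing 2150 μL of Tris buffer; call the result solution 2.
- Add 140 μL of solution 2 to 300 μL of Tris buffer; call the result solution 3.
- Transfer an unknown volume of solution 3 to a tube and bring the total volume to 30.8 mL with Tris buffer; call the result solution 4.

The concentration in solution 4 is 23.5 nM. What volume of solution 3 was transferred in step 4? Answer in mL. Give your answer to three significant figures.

Step 1: 14-fold → factor 14
Step 2: 70 μL + 2150 μL = 2220 μL total → factor 2220/70 = 31.714
Step 3: 140 μL + 300 μL = 440 μL total → factor 440/140 = 3.1429
Step 4: v brought to 30.8 mL → factor = 30.8 mL/v
Product of known-step factors = 1395.4
Overall factor = 2.40 mM / (23.5 nM) = 1.0213 × 10^5
Step-4 factor = 1.0213 × 10^5 / 1395.4 = 73.187
v = 30.8 mL / 73.187 = 0.421 mL

0.421 mL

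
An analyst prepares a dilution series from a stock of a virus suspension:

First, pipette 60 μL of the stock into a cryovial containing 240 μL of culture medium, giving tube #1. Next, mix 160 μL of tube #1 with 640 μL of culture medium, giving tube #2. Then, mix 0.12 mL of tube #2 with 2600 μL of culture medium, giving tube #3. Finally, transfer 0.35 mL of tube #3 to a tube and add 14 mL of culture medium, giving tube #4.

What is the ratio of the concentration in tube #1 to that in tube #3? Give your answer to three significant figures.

113

Step 1: 60 μL + 240 μL = 300 μL total → factor 300/60 = 5
Step 2: 160 μL + 640 μL = 800 μL total → factor 800/160 = 5
Step 3: 0.12 mL + 2600 μL = 2.72 mL total → factor 2.72/0.12 = 22.667
Dilution factor to tube #1 = 5; to tube #3 = 566.67
[tube #1]/[tube #3] = (factor to tube #3)/(factor to tube #1) = 566.67/5 = 113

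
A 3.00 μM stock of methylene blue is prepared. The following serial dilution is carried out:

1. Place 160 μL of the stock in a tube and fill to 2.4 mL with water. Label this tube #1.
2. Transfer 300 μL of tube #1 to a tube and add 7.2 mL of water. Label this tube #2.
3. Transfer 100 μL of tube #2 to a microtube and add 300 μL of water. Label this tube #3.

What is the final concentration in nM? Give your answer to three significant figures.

Step 1: 160 μL brought to 2.4 mL → factor 2400/160 = 15
Step 2: 300 μL + 7.2 mL = 7500 μL total → factor 7500/300 = 25
Step 3: 100 μL + 300 μL = 400 μL total → factor 400/100 = 4
Overall dilution factor = 15 × 25 × 4 = 1500
Final = 3.00 μM / 1500 = 0.002000 μM = 2.00 nM

2.00 nM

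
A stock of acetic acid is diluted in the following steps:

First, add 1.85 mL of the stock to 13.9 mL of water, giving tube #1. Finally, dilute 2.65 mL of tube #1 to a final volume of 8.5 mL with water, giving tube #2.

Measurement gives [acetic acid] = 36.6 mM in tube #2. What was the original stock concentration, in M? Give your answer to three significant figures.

Step 1: 1.85 mL + 13.9 mL = 15.75 mL total → factor 15.75/1.85 = 8.5135
Step 2: 2.65 mL brought to 8.5 mL → factor 8.5/2.65 = 3.2075
Overall dilution factor = 8.5135 × 3.2075 = 27.307
Stock = 36.6 mM × 27.307 = 999.5 mM = 0.999 M

0.999 M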